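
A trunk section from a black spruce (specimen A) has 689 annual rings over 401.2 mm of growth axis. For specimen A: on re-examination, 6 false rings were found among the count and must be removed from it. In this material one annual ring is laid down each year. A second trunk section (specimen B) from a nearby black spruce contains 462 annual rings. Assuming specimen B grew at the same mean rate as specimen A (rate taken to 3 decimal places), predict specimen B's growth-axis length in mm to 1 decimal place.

271.2 mm

Specimen A: adjusted count: 689 − 6 = 683 annual rings.
A: Mean rate = 401.2 mm / 683 years ≈ 0.587 mm/year.
For B, 0.587 mm/year × 462 years = 271.2 mm.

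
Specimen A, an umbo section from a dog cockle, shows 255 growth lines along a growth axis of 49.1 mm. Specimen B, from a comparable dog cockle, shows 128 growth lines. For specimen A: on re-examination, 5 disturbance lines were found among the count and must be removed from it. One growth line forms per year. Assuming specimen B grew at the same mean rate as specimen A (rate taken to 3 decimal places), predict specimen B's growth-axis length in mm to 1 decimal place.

Specimen A: adjusted count: 255 − 5 = 250 growth lines.
A: 49.1 mm over 250 years gives 49.1 / 250 ≈ 0.196 mm per year.
For B, 0.196 mm/year × 128 years = 25.1 mm.

25.1 mm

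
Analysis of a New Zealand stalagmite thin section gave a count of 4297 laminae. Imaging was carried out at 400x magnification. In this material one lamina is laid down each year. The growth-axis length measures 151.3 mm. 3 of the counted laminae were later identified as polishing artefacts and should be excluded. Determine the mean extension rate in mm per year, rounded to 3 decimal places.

After corrections the count is 4297 − 3 = 4294 laminae.
151.3 mm over 4294 years gives 151.3 / 4294 ≈ 0.035 mm per year.

0.035 mm per year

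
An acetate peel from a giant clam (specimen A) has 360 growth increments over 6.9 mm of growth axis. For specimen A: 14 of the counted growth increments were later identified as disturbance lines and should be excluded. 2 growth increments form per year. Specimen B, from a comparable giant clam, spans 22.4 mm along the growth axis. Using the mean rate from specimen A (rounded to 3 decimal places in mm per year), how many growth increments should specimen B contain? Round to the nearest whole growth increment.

1120 growth increments

Specimen A: after corrections the count is 360 − 14 = 346 growth increments.
Specimen A: with 2 growth increments per year, 346 / 2 = 173 years.
A: Mean rate = 6.9 mm / 173 years ≈ 0.040 mm/year.
Specimen B: 22.4 mm / 0.040 mm per year = 560.00 years; at 2 growth increments per year that is 560.00 × 2 ≈ 1120 growth increments.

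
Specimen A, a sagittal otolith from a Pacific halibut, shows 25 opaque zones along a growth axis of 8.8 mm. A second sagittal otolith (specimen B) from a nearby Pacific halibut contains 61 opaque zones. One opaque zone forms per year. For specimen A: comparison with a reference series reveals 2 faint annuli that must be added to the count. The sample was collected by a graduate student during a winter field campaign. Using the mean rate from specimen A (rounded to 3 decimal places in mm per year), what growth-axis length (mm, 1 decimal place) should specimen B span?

Specimen A: adjusted count: 25 + 2 = 27 opaque zones.
A: Mean rate = 8.8 mm / 27 years ≈ 0.326 mm/year.
B's length ≈ 0.326 × 61 = 19.9 mm.

19.9 mm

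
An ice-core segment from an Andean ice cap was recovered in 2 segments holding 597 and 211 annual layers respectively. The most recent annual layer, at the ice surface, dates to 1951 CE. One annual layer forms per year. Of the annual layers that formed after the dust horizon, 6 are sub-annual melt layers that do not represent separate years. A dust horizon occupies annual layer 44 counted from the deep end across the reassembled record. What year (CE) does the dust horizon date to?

1193 CE

Total annual layers = 597 + 211 = 808.
The dust horizon sits at annual layer 44 from the deep end, so 808 − 44 = 764 annual layers formed after it.
764 − 6 false = 758 true annual layers after the dust horizon.
Counting back 758 years from 1951 CE places the dust horizon in 1951 − 758 = 1193 CE.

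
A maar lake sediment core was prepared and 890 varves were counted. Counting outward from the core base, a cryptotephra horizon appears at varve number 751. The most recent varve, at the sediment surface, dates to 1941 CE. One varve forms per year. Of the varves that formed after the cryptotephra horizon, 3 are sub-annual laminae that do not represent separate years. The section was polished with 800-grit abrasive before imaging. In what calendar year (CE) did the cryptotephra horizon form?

The cryptotephra horizon sits at varve 751 from the core base, so 890 − 751 = 139 varves formed after it.
Removing the 3 false varves leaves 139 − 3 = 136 true varves beyond the cryptotephra horizon.
Counting back 136 years from 1941 CE places the cryptotephra horizon in 1941 − 136 = 1805 CE.

1805 CE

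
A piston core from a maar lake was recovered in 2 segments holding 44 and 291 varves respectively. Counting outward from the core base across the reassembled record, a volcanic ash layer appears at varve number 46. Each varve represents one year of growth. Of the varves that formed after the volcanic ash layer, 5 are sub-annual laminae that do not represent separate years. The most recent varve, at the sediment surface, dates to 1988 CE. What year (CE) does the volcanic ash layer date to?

1704 CE

Total varves = 44 + 291 = 335.
Between varve 46 and the sediment surface there are 335 − 46 = 289 varves.
289 − 5 false = 284 true varves after the volcanic ash layer.
Counting back 284 years from 1988 CE places the volcanic ash layer in 1988 − 284 = 1704 CE.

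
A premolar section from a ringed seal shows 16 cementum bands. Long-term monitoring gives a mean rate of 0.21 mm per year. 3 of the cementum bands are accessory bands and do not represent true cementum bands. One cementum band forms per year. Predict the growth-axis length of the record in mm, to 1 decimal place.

After corrections the count is 16 − 3 = 13 cementum bands.
Length ≈ 0.21 × 13 = 2.7 mm.

2.7 mm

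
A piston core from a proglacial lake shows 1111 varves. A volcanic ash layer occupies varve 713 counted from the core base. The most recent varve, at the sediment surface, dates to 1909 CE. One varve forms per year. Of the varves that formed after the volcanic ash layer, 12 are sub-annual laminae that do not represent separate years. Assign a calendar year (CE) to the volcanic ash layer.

1111 − 713 = 398 varves lie beyond the volcanic ash layer toward the sediment surface.
398 − 12 false = 386 true varves after the volcanic ash layer.
1909 − 386 = 1523 CE.

1523 CE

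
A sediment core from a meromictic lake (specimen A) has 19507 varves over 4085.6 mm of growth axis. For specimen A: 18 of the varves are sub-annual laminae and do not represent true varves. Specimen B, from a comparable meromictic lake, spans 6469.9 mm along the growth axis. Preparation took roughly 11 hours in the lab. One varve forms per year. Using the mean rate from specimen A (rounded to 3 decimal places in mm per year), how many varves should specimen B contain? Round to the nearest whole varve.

30809 varves

Specimen A: after corrections the count is 19507 − 18 = 19489 varves.
A: Mean rate = 4085.6 mm / 19489 years ≈ 0.210 mm/yr.
B spans 6469.9 / 0.210 = 30809.05 years ≈ 30809 varves.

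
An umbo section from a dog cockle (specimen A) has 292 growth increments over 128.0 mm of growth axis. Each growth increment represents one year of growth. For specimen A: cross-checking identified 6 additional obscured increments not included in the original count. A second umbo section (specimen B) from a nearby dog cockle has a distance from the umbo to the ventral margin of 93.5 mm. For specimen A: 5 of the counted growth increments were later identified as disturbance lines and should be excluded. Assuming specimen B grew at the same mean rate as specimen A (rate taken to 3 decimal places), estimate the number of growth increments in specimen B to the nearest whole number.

214 growth increments

Specimen A: correcting the raw count gives 292 − 5 + 6 = 293 true growth increments.
A: 128.0 mm over 293 years gives 128.0 / 293 ≈ 0.437 mm/yr.
Specimen B: 93.5 mm / 0.437 mm per year = 213.96 years ≈ 214 growth increments.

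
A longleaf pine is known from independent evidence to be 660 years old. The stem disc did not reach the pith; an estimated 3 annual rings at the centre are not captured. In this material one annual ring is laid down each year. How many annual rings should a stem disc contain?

One annual ring per year gives 660 annual rings over 660 years.
660 − 3 missed = 657 annual rings expected in the prepared section.

657 annual rings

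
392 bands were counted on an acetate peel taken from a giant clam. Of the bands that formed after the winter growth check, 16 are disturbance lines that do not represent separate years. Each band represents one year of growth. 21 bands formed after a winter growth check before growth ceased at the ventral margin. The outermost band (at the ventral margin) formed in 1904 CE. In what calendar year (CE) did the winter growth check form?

There are 21 bands younger than the winter growth check.
21 − 16 false = 5 true bands after the winter growth check.
1904 − 5 = 1899 CE.

1899 CE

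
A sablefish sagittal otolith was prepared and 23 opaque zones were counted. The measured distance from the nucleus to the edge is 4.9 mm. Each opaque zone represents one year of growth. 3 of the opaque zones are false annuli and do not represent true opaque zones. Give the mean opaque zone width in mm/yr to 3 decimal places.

0.245 mm/yr

True opaque zone count = 23 − 3 = 20.
4.9 mm over 20 years gives 4.9 / 20 ≈ 0.245 mm/yr.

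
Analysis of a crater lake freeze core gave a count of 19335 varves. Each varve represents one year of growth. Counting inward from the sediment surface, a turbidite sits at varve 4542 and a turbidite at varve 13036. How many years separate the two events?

The two markers are separated by 13036 − 4542 = 8494 varves.
At one varve per year, 8494 years elapsed between them.

8494 years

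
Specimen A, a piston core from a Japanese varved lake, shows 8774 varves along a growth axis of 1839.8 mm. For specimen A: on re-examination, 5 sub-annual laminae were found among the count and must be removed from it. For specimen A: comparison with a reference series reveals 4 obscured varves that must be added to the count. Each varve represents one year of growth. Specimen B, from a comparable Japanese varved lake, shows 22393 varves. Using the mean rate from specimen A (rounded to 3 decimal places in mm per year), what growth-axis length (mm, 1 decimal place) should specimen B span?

Specimen A: adjusted count: 8774 − 5 + 4 = 8773 varves.
A: Extension rate ≈ 1839.8 / 8773 = 0.210 mm/yr.
B's length ≈ 0.210 × 22393 = 4702.5 mm.

4702.5 mm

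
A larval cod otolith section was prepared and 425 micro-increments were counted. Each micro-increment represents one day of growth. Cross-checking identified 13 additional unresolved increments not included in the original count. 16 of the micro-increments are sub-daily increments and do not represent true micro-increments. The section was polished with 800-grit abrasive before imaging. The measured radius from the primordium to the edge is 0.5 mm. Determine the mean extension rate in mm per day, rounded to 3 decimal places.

0.001 mm per day

Adjusted count: 425 − 16 + 13 = 422 micro-increments.
0.5 mm over 422 days gives 0.5 / 422 ≈ 0.001 mm per day.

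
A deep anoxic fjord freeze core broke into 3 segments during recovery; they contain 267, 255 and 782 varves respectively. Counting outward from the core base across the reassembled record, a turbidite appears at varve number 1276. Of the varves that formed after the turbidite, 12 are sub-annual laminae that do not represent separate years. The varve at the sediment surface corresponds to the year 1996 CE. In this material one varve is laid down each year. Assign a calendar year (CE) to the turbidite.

Total varves = 267 + 255 + 782 = 1304.
1304 − 1276 = 28 varves lie beyond the turbidite toward the sediment surface.
28 − 12 false = 16 true varves after the turbidite.
Counting back 16 years from 1996 CE places the turbidite in 1996 − 16 = 1980 CE.

1980 CE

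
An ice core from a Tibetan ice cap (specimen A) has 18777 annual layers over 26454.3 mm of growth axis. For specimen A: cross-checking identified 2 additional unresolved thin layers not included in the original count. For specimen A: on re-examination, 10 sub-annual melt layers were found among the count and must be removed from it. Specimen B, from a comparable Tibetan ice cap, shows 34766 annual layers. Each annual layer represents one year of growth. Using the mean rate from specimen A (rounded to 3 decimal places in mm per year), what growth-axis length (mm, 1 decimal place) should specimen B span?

Specimen A: true annual layer count = 18777 − 10 + 2 = 18769.
A: Extension rate ≈ 26454.3 / 18769 = 1.409 mm/year.
Length of B = 1.409 × 34766 = 48985.3 mm.

48985.3 mm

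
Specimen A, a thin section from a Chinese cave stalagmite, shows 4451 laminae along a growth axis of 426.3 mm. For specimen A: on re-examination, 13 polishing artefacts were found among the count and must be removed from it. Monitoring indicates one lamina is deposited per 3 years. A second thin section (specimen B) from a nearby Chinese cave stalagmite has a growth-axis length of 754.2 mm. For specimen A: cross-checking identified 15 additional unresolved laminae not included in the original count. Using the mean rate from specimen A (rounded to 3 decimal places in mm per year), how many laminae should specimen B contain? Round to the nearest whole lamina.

Specimen A: correcting the raw count gives 4451 − 13 + 15 = 4453 true laminae.
Specimen A: 4453 laminae at 3 years each span 4453 × 3 = 13359 years.
A: Extension rate ≈ 426.3 / 13359 = 0.032 mm/year.
For B, 754.2 / 0.032 = 23568.75 years; at 3 years per lamina that is 23568.75 / 3 ≈ 7856 laminae.

7856 laminae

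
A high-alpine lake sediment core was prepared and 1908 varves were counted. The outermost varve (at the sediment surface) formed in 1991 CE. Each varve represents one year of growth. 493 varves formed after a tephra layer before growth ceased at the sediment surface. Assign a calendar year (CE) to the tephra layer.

493 varves formed after the tephra layer.
The varve at the sediment surface is 1991 CE, so the tephra layer dates to 1991 − 493 = 1498 CE.

1498 CE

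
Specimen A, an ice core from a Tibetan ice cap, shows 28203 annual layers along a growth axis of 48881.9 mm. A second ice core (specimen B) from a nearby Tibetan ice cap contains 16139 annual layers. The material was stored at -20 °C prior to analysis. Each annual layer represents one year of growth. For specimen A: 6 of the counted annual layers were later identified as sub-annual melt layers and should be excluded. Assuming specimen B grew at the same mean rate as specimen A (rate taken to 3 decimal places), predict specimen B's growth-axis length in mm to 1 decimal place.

Specimen A: true annual layer count = 28203 − 6 = 28197.
A: Extension rate ≈ 48881.9 / 28197 = 1.734 mm per year.
For B, 1.734 mm/year × 16139 years = 27985.0 mm.

27985.0 mm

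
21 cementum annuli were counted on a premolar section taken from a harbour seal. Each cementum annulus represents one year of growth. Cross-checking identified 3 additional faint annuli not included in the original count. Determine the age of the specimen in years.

After corrections the count is 21 + 3 = 24 cementum annuli.
At one cementum annulus per year, that is 24 years.

24 years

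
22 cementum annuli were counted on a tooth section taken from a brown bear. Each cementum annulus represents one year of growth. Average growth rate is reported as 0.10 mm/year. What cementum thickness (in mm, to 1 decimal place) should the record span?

2.2 mm

22 years of growth are recorded.
Length ≈ 0.10 × 22 = 2.2 mm.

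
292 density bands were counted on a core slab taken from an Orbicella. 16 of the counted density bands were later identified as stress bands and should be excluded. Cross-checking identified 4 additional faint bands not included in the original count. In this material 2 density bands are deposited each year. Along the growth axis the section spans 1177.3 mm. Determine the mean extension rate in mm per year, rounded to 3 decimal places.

True density band count = 292 − 16 + 4 = 280.
With 2 density bands per year, 280 / 2 = 140 years.
1177.3 mm over 140 years gives 1177.3 / 140 ≈ 8.409 mm per year.

8.409 mm per year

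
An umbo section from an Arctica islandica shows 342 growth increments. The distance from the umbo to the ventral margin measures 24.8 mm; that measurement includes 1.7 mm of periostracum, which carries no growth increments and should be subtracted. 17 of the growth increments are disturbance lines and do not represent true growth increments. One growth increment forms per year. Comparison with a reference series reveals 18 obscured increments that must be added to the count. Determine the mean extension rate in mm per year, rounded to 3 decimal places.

0.067 mm per year

After corrections the count is 342 − 17 + 18 = 343 growth increments.
Net length = 24.8 − 1.7 = 23.1 mm.
23.1 mm over 343 years gives 23.1 / 343 ≈ 0.067 mm per year.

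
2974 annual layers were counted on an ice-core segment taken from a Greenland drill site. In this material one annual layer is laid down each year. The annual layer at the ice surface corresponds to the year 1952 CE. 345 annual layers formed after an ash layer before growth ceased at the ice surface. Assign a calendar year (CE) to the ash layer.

1607 CE

345 annual layers post-date the ash layer.
The annual layer at the ice surface is 1952 CE, so the ash layer dates to 1952 − 345 = 1607 CE.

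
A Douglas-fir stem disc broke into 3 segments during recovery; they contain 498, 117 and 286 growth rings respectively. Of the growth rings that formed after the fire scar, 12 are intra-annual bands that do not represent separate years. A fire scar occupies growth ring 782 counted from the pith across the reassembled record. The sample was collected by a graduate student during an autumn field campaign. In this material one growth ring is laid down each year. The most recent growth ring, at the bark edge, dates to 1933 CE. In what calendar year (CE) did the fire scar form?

1826 CE

Total growth rings = 498 + 117 + 286 = 901.
The fire scar sits at growth ring 782 from the pith, so 901 − 782 = 119 growth rings formed after it.
Removing the 12 false growth rings leaves 119 − 12 = 107 true growth rings beyond the fire scar.
1933 − 107 = 1826 CE.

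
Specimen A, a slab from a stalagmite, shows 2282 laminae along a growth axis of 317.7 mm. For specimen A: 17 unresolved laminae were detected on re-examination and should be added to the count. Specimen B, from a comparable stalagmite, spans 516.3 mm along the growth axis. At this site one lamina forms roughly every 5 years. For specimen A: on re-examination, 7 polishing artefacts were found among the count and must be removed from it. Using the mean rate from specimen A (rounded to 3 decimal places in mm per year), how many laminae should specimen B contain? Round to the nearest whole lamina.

3688 laminae

Specimen A: adjusted count: 2282 − 7 + 17 = 2292 laminae.
Specimen A: multiplying by 5 years per lamina: 2292 × 5 = 11460 years.
A: Extension rate ≈ 317.7 / 11460 = 0.028 mm per year.
For B, 516.3 / 0.028 = 18439.29 years; at 5 years per lamina that is 18439.29 / 5 ≈ 3688 laminae.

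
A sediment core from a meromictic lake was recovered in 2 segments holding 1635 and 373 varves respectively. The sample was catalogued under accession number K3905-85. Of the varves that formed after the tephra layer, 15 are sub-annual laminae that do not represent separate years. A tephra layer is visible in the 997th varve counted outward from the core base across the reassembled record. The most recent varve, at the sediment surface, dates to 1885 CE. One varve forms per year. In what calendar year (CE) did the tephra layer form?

889 CE

Total varves = 1635 + 373 = 2008.
Between varve 997 and the sediment surface there are 2008 − 997 = 1011 varves.
Removing the 15 false varves leaves 1011 − 15 = 996 true varves beyond the tephra layer.
1885 − 996 = 889 CE.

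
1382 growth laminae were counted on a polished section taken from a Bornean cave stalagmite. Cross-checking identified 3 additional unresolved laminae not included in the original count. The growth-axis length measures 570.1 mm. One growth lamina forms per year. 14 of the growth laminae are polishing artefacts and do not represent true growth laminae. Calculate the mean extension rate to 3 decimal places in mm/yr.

0.416 mm/yr

Correcting the raw count gives 1382 − 14 + 3 = 1371 true growth laminae.
570.1 mm over 1371 years gives 570.1 / 1371 ≈ 0.416 mm/yr.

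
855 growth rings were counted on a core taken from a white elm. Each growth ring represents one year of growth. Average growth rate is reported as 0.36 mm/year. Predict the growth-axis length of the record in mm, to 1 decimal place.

307.8 mm

The record spans 855 years at 0.36 mm per year.
Predicted length = 0.36 mm/year × 855 years = 307.8 mm.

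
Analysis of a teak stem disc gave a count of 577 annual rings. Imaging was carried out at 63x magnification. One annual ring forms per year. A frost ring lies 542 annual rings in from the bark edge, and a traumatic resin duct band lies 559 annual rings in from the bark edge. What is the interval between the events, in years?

17 years

The two markers are separated by 559 − 542 = 17 annual rings.
One annual ring per year makes the interval 17 years.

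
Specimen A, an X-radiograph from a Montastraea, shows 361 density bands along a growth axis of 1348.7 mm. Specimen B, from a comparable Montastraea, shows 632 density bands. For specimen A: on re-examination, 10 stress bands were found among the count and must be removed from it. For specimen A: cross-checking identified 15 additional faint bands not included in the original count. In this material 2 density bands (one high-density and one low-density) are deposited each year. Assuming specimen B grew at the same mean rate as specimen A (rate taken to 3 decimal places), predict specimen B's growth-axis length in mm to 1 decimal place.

2328.9 mm

Specimen A: adjusted count: 361 − 10 + 15 = 366 density bands.
Specimen A: with 2 density bands per year, 366 / 2 = 183 years.
A: Extension rate ≈ 1348.7 / 183 = 7.370 mm/year.
Specimen B: with 2 density bands per year, 632 / 2 = 316 years. B's length ≈ 7.370 × 316 = 2328.9 mm.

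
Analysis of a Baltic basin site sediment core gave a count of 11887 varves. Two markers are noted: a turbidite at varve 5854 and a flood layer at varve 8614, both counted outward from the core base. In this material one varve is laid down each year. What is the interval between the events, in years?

8614 − 5854 = 2760 varves lie between the two events.
At one varve per year, 2760 years elapsed between them.

2760 years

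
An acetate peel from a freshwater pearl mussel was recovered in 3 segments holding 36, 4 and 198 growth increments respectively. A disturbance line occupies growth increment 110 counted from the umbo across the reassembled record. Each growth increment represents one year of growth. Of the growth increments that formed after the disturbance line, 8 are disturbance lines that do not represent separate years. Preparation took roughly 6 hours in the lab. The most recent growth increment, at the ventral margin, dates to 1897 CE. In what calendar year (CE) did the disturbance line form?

1777 CE

Total growth increments = 36 + 4 + 198 = 238.
Between growth increment 110 and the ventral margin there are 238 − 110 = 128 growth increments.
128 − 8 false = 120 true growth increments after the disturbance line.
1897 − 120 = 1777 CE.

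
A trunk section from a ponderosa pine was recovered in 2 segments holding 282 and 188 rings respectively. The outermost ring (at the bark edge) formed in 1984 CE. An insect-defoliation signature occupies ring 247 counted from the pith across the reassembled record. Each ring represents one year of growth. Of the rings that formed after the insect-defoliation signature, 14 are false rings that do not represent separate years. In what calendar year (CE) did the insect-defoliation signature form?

Total rings = 282 + 188 = 470.
The insect-defoliation signature sits at ring 247 from the pith, so 470 − 247 = 223 rings formed after it.
Removing the 14 false rings leaves 223 − 14 = 209 true rings beyond the insect-defoliation signature.
Counting back 209 years from 1984 CE places the insect-defoliation signature in 1984 − 209 = 1775 CE.

1775 CE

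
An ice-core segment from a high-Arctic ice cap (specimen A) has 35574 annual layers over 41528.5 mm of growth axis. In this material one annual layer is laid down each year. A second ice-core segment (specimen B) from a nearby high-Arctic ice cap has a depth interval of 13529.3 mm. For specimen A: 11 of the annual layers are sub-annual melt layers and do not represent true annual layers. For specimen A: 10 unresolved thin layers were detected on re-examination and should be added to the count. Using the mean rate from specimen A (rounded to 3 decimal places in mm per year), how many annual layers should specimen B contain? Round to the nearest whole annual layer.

11593 annual layers

Specimen A: correcting the raw count gives 35574 − 11 + 10 = 35573 true annual layers.
A: Extension rate ≈ 41528.5 / 35573 = 1.167 mm per year.
B spans 13529.3 / 1.167 = 11593.23 years ≈ 11593 annual layers.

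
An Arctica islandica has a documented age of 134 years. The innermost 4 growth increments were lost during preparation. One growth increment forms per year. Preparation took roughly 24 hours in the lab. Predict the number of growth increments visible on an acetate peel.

130 growth increments

One growth increment per year gives 134 growth increments over 134 years.
Less the 4 uncaptured growth increments: 134 − 4 = 130.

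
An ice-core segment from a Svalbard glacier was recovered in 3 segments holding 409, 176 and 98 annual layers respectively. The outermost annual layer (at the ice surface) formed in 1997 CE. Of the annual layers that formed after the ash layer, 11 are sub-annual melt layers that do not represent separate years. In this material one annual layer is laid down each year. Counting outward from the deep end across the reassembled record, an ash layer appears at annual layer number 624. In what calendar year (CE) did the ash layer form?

Total annual layers = 409 + 176 + 98 = 683.
Between annual layer 624 and the ice surface there are 683 − 624 = 59 annual layers.
59 − 11 false = 48 true annual layers after the ash layer.
Counting back 48 years from 1997 CE places the ash layer in 1997 − 48 = 1949 CE.

1949 CE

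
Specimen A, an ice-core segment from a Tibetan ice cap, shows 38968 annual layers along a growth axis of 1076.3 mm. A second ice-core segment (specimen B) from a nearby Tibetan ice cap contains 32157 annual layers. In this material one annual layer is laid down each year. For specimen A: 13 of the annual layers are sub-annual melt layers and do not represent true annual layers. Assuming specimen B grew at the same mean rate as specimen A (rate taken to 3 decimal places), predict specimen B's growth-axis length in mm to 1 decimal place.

900.4 mm

Specimen A: correcting the raw count gives 38968 − 13 = 38955 true annual layers.
A: Extension rate ≈ 1076.3 / 38955 = 0.028 mm per year.
B's length ≈ 0.028 × 32157 = 900.4 mm.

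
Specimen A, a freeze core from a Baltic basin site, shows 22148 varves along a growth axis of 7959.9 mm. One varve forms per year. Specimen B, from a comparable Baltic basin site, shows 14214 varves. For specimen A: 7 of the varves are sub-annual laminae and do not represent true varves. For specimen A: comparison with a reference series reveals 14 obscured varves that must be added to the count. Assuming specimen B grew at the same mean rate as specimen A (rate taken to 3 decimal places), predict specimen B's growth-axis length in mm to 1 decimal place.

5102.8 mm

Specimen A: adjusted count: 22148 − 7 + 14 = 22155 varves.
A: Extension rate ≈ 7959.9 / 22155 = 0.359 mm/yr.
B's length ≈ 0.359 × 14214 = 5102.8 mm.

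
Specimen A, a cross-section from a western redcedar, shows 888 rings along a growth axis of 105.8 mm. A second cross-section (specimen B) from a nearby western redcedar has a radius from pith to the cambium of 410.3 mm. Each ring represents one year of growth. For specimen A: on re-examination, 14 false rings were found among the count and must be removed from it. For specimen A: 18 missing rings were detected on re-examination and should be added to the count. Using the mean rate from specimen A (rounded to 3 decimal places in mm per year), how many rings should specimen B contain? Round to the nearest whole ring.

Specimen A: adjusted count: 888 − 14 + 18 = 892 rings.
A: 105.8 mm over 892 years gives 105.8 / 892 ≈ 0.119 mm per year.
B spans 410.3 / 0.119 = 3447.90 years ≈ 3448 rings.

3448 rings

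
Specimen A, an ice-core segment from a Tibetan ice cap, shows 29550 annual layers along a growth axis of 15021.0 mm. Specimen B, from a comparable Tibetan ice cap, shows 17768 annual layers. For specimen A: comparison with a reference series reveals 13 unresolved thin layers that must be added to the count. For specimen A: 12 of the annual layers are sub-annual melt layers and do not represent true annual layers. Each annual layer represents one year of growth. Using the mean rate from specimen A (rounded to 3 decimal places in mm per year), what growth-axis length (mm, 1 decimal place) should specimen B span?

9026.1 mm

Specimen A: correcting the raw count gives 29550 − 12 + 13 = 29551 true annual layers.
A: 15021.0 mm over 29551 years gives 15021.0 / 29551 ≈ 0.508 mm per year.
B's length ≈ 0.508 × 17768 = 9026.1 mm.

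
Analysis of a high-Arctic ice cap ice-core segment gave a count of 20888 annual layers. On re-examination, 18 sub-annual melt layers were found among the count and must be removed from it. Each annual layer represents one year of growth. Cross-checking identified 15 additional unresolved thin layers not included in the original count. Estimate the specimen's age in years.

20885 years

Adjusted count: 20888 − 18 + 15 = 20885 annual layers.
At one annual layer per year, that is 20885 years.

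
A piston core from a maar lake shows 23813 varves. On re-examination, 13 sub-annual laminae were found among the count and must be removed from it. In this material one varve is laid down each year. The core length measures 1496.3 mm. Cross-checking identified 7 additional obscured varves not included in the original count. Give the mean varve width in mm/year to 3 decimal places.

0.063 mm/year

Adjusted count: 23813 − 13 + 7 = 23807 varves.
1496.3 mm over 23807 years gives 1496.3 / 23807 ≈ 0.063 mm/year.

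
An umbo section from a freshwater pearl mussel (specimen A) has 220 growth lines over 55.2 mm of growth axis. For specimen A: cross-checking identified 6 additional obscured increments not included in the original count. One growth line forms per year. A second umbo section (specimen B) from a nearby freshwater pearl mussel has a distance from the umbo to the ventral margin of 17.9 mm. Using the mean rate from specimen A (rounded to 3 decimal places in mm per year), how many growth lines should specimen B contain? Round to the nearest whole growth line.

73 growth lines

Specimen A: adjusted count: 220 + 6 = 226 growth lines.
A: 55.2 mm over 226 years gives 55.2 / 226 ≈ 0.244 mm/yr.
B spans 17.9 / 0.244 = 73.36 years ≈ 73 growth lines.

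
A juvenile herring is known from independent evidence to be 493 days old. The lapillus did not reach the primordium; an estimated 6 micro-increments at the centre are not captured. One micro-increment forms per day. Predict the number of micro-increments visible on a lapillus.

One micro-increment per day gives 493 micro-increments over 493 days.
Subtracting the 6 micro-increments not captured gives 493 − 6 = 487 micro-increments in the record.

487 micro-increments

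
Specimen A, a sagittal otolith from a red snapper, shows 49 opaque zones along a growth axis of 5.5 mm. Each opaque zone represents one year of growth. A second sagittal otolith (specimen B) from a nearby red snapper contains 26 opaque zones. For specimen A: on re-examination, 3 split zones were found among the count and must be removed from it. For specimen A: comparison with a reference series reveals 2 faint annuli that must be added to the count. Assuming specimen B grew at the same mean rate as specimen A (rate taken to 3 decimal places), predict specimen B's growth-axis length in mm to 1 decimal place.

3.0 mm

Specimen A: true opaque zone count = 49 − 3 + 2 = 48.
A: Mean rate = 5.5 mm / 48 years ≈ 0.115 mm/year.
For B, 0.115 mm/year × 26 years = 3.0 mm.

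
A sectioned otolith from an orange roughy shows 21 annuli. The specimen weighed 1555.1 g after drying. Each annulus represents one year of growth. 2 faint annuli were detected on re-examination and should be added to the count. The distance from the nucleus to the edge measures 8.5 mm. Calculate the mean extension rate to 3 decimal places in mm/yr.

True annulus count = 21 + 2 = 23.
8.5 mm over 23 years gives 8.5 / 23 ≈ 0.370 mm/yr.

0.370 mm/yr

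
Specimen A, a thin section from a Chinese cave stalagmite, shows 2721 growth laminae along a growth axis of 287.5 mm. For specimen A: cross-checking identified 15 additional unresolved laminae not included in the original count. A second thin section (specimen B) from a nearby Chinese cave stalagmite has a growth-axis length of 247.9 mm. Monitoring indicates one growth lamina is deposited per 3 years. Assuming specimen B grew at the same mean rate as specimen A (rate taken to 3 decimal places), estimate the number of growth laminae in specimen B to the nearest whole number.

Specimen A: correcting the raw count gives 2721 + 15 = 2736 true growth laminae.
Specimen A: 2736 growth laminae at 3 years each span 2736 × 3 = 8208 years.
A: Mean rate = 287.5 mm / 8208 years ≈ 0.035 mm/yr.
Specimen B: 247.9 mm / 0.035 mm per year = 7082.86 years; at 3 years per growth lamina that is 7082.86 / 3 ≈ 2361 growth laminae.

2361 growth laminae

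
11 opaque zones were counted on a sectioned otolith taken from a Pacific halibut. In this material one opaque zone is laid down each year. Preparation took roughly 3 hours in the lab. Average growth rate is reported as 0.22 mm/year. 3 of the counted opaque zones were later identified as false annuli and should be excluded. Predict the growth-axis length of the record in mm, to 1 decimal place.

1.8 mm

True opaque zone count = 11 − 3 = 8.
8 years at 0.22 mm/year gives 0.22 × 8 = 1.8 mm.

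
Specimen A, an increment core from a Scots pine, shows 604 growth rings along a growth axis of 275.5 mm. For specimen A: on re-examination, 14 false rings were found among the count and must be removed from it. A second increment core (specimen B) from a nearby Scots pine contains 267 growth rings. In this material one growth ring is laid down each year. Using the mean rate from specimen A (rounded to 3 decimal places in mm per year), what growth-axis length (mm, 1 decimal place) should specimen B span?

Specimen A: correcting the raw count gives 604 − 14 = 590 true growth rings.
A: Mean rate = 275.5 mm / 590 years ≈ 0.467 mm/year.
For B, 0.467 mm/year × 267 years = 124.7 mm.

124.7 mm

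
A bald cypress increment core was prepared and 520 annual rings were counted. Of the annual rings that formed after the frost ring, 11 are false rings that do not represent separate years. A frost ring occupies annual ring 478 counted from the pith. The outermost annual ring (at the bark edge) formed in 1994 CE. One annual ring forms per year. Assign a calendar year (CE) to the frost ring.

1963 CE

The frost ring sits at annual ring 478 from the pith, so 520 − 478 = 42 annual rings formed after it.
Excluding 11 false annual rings: 42 − 11 = 31.
1994 − 31 = 1963 CE.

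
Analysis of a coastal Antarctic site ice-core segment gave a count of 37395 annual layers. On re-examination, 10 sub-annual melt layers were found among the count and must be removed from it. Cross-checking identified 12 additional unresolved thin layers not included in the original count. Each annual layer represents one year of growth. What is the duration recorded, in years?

37397 years

After corrections the count is 37395 − 10 + 12 = 37397 annual layers.
One annual layer per year makes the duration 37397 years.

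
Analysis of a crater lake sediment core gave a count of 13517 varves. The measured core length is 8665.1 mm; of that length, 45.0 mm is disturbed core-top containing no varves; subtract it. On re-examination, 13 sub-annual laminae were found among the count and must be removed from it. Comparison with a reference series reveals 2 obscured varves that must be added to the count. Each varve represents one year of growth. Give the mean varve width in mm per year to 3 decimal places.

True varve count = 13517 − 13 + 2 = 13506.
The growth record spans 8665.1 − 45.0 = 8620.1 mm.
Extension rate ≈ 8620.1 / 13506 = 0.638 mm per year.

0.638 mm per year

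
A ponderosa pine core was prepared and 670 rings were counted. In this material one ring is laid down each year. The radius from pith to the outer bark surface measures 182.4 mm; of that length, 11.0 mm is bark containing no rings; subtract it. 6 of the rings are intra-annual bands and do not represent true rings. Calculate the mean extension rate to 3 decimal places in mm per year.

0.258 mm per year

True ring count = 670 − 6 = 664.
The growth record spans 182.4 − 11.0 = 171.4 mm.
Extension rate ≈ 171.4 / 664 = 0.258 mm per year.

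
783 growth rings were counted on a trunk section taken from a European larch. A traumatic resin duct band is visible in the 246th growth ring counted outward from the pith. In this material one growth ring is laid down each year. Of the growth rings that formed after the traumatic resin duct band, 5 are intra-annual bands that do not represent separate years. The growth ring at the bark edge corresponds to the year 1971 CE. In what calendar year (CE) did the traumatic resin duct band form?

1439 CE

783 − 246 = 537 growth rings lie beyond the traumatic resin duct band toward the bark edge.
537 − 5 false = 532 true growth rings after the traumatic resin duct band.
Counting back 532 years from 1971 CE places the traumatic resin duct band in 1971 − 532 = 1439 CE.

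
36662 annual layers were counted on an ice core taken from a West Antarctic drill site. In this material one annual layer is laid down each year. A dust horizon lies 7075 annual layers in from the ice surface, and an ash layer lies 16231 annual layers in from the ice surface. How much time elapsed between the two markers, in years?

9156 years

The two markers are separated by 16231 − 7075 = 9156 annual layers.
One annual layer per year makes the interval 9156 years.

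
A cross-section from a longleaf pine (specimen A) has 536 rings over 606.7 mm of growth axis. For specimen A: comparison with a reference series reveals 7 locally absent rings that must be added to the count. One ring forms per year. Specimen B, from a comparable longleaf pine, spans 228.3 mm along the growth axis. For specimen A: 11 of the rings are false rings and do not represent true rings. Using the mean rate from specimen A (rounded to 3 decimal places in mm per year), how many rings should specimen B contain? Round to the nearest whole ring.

Specimen A: after corrections the count is 536 − 11 + 7 = 532 rings.
A: Extension rate ≈ 606.7 / 532 = 1.140 mm per year.
Specimen B: 228.3 mm / 1.140 mm per year = 200.26 years ≈ 200 rings.

200 rings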